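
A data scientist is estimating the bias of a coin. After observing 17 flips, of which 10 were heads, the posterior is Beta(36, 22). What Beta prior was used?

Under Beta–binomial conjugacy the posterior parameters are (a+s, b+f).
Subtract the data counts: 36−10=26, 22−7=15.

Beta(26, 15)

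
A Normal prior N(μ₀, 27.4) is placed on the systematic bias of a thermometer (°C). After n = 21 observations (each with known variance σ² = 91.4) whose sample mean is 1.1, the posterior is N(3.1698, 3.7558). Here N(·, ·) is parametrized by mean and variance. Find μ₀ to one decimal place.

μ₀ = 16.2

With known observation variance, the Normal–Normal posterior has precision τ_n = τ₀ + n/σ² and mean μ_n = (τ₀μ₀ + (n/σ²)x̄)/τ_n.
Here τ₀ = 1/27.4 = 0.036496 and τ_data = 21/91.4 = 0.229759, so τ_n = 0.266255.
Rearranging for μ₀: μ₀ = (μ_n·τ_n − τ_data·x̄)/τ₀ = (3.1698·0.266255 − 0.229759·1.1) / 0.036496 = 0.591240/0.036496 ≈ 16.2.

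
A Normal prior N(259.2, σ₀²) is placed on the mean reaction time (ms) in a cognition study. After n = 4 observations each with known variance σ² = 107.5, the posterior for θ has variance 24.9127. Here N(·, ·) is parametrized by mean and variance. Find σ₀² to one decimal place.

Posterior precision equals prior precision plus data precision: 1/σ_n² = 1/σ₀² + n/σ².
So 1/σ₀² = 1/24.9127 − 4/107.5 = 0.040140 − 0.037209 = 0.002931.
Hence σ₀² = 1/0.002931 ≈ 341.2.

σ₀² = 341.2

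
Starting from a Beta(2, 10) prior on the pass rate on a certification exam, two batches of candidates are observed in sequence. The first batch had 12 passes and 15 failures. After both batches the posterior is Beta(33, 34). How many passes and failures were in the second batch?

19 passes and 9 failures

Sequential conjugate updates are equivalent to a single update on the pooled data, so total successes = posterior α − prior α and total failures = posterior β − prior β.
Total across both batches: 33−2=31 passes, 34−10=24 failures.
Subtract the first batch: 31−12=19 passes and 24−15=9 failures.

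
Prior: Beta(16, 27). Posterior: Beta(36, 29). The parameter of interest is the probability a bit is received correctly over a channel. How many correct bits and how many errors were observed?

Beta is conjugate to the binomial likelihood: posterior = Beta(a+s, b+f).
So s = 36 − 16 = 20 and f = 29 − 27 = 2.

20 correct bits and 2 errors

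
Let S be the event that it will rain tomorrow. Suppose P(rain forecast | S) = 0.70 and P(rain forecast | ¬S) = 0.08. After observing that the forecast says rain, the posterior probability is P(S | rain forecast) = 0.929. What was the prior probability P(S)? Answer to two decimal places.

In odds form, posterior odds = prior odds × likelihood ratio, so prior odds = posterior odds ÷ LR.
Posterior odds = 0.929/(1−0.929) = 13.0845. LR = 0.70/0.08 = 8.7500.
Prior odds = 13.0845/8.7500 = 1.4954, so P(S) = 1.4954/(1+1.4954) ≈ 0.60.

P(S) = 0.60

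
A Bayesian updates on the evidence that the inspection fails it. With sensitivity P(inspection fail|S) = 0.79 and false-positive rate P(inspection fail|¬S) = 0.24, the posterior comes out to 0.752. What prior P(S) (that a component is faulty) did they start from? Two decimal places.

P(S) = 0.48

Bayes' rule in odds form gives O(S|E) = O(S)·[P(E|S)/P(E|¬S)], hence O(S) = O(S|E)/LR.
Posterior odds = 0.752/(1−0.752) = 3.0323. LR = 0.79/0.24 = 3.2917.
Prior odds = 3.0323/3.2917 = 0.9212, so P(S) = 0.9212/(1+0.9212) ≈ 0.48.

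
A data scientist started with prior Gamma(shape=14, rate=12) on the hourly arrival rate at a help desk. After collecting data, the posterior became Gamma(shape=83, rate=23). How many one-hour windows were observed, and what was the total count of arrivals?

n = 11 one-hour windows with total 69 arrivals

Gamma–Poisson conjugacy: posterior shape = α + Σxᵢ, posterior rate = β + n.
Matching: Σxᵢ = 83 − 14 = 69 and n = 23 − 12 = 11.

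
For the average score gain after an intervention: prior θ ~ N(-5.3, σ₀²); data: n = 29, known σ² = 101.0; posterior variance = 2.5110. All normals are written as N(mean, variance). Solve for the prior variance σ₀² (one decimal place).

σ₀² = 9.0

For the Normal–Normal model with known σ², precisions add: τ_n = τ₀ + n/σ².
So 1/σ₀² = 1/2.5110 − 29/101.0 = 0.398248 − 0.287129 = 0.111119.
Hence σ₀² = 1/0.111119 ≈ 9.0.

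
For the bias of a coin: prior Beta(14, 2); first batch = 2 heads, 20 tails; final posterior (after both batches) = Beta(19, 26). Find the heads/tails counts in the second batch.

3 heads and 4 tails

Because Beta–binomial updating is additive in the counts, the combined data contributed (α_post−α_prior, β_post−β_prior) successes and failures.
Total across both batches: 19−14=5 heads, 26−2=24 tails.
Subtract the first batch: 5−2=3 heads and 24−20=4 tails.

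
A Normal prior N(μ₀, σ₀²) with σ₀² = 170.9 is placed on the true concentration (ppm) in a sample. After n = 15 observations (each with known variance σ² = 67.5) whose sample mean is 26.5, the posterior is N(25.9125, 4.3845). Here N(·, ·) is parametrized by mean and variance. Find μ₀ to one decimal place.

μ₀ = 3.6

With known observation variance, the Normal–Normal posterior has precision τ_n = τ₀ + n/σ² and mean μ_n = (τ₀μ₀ + (n/σ²)x̄)/τ_n.
Here τ₀ = 1/170.9 = 0.005851 and τ_data = 15/67.5 = 0.222222, so τ_n = 0.228073.
Rearranging for μ₀: μ₀ = (μ_n·τ_n − τ_data·x̄)/τ₀ = (25.9125·0.228073 − 0.222222·26.5) / 0.005851 = 0.021059/0.005851 ≈ 3.6.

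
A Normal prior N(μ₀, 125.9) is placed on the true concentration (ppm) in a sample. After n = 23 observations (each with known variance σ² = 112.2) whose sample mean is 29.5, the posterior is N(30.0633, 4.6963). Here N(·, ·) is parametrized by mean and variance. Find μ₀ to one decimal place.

With known observation variance, the Normal–Normal posterior has precision τ_n = τ₀ + n/σ² and mean μ_n = (τ₀μ₀ + (n/σ²)x̄)/τ_n.
Here τ₀ = 1/125.9 = 0.007943 and τ_data = 23/112.2 = 0.204991, so τ_n = 0.212934.
Rearranging for μ₀: μ₀ = (μ_n·τ_n − τ_data·x̄)/τ₀ = (30.0633·0.212934 − 0.204991·29.5) / 0.007943 = 0.354264/0.007943 ≈ 44.6.

μ₀ = 44.6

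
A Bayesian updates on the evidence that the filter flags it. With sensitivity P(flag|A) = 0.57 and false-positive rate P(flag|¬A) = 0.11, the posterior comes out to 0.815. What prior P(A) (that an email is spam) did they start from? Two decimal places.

P(A) = 0.46

Bayes' rule in odds form gives O(A|E) = O(A)·[P(E|A)/P(E|¬A)], hence O(A) = O(A|E)/LR.
Posterior odds = 0.815/(1−0.815) = 4.4054. LR = 0.57/0.11 = 5.1818.
Prior odds = 4.4054/5.1818 = 0.8502, so P(A) = 0.8502/(1+0.8502) ≈ 0.46.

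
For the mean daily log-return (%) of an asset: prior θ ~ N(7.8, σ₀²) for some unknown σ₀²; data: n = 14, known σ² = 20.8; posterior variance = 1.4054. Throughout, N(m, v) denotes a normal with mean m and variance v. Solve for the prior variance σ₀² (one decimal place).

For the Normal–Normal model with known σ², precisions add: τ_n = τ₀ + n/σ².
So 1/σ₀² = 1/1.4054 − 14/20.8 = 0.711541 − 0.673077 = 0.038464.
Hence σ₀² = 1/0.038464 ≈ 26.0.

σ₀² = 26.0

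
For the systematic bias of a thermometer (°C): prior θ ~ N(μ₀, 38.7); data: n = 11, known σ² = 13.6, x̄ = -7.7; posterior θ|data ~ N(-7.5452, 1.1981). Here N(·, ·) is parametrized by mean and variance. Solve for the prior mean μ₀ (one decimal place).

μ₀ = -2.7

The posterior mean is a precision-weighted average: μ_n = (τ₀μ₀ + τ_data·x̄)/(τ₀+τ_data), with τ₀=1/σ₀² and τ_data=n/σ².
Here τ₀ = 1/38.7 = 0.025840 and τ_data = 11/13.6 = 0.808824, so τ_n = 0.834664.
Rearranging for μ₀: μ₀ = (μ_n·τ_n − τ_data·x̄)/τ₀ = (-7.5452·0.834664 − 0.808824·-7.7) / 0.025840 = -0.069762/0.025840 ≈ -2.7.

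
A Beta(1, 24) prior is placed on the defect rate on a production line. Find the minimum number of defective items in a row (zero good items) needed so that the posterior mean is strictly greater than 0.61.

k = 37

After k defective items and 0 good items the posterior is Beta(1+k, 24), with mean (1+k)/(1+24+k).
Set (1+k)/(25+k) > 0.61 and solve: k > (0.61·25 − 1)/(1 − 0.61) = 36.538.
The smallest integer exceeding 36.538 is 37.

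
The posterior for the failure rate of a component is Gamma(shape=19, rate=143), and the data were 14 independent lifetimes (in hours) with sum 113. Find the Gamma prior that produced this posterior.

Gamma–exponential conjugacy: posterior shape = α + n, posterior rate = β + Σtᵢ.
So α = 19 − 14 = 5 and β = 143 − 113 = 30.

Gamma(shape=5, rate=30)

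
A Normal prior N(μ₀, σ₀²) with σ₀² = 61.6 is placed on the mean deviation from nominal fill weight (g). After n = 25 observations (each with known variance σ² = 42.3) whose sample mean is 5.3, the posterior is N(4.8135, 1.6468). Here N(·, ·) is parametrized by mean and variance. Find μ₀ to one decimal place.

μ₀ = -12.9

With known observation variance, the Normal–Normal posterior has precision τ_n = τ₀ + n/σ² and mean μ_n = (τ₀μ₀ + (n/σ²)x̄)/τ_n.
Here τ₀ = 1/61.6 = 0.016234 and τ_data = 25/42.3 = 0.591017, so τ_n = 0.607251.
Rearranging for μ₀: μ₀ = (μ_n·τ_n − τ_data·x̄)/τ₀ = (4.8135·0.607251 − 0.591017·5.3) / 0.016234 = -0.209387/0.016234 ≈ -12.9.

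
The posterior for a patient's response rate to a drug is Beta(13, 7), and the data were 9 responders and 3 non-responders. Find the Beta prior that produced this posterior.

A Beta(a, b) prior with s successes and f failures in binomial data gives a Beta(a+s, b+f) posterior.
So a = 13 − 9 = 4 and b = 7 − 3 = 4.

Beta(4, 4)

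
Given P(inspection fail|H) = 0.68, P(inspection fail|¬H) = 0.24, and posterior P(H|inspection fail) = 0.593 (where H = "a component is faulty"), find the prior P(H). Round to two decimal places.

Bayes' rule in odds form gives O(H|E) = O(H)·[P(E|H)/P(E|¬H)], hence O(H) = O(H|E)/LR.
Posterior odds = 0.593/(1−0.593) = 1.4570. LR = 0.68/0.24 = 2.8333.
Prior odds = 1.4570/2.8333 = 0.5142, so P(H) = 0.5142/(1+0.5142) ≈ 0.34.

P(H) = 0.34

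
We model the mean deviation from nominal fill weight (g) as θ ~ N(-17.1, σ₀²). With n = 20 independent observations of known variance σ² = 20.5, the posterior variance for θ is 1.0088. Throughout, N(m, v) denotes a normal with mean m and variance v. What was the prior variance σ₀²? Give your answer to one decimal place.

Posterior precision equals prior precision plus data precision: 1/σ_n² = 1/σ₀² + n/σ².
So 1/σ₀² = 1/1.0088 − 20/20.5 = 0.991277 − 0.975610 = 0.015667.
Hence σ₀² = 1/0.015667 ≈ 63.8.

σ₀² = 63.8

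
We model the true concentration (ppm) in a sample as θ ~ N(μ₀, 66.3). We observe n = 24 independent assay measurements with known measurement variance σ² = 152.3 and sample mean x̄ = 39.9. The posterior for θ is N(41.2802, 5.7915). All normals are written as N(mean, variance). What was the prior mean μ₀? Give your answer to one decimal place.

μ₀ = 55.7

With known observation variance, the Normal–Normal posterior has precision τ_n = τ₀ + n/σ² and mean μ_n = (τ₀μ₀ + (n/σ²)x̄)/τ_n.
Here τ₀ = 1/66.3 = 0.015083 and τ_data = 24/152.3 = 0.157584, so τ_n = 0.172667.
Rearranging for μ₀: μ₀ = (μ_n·τ_n − τ_data·x̄)/τ₀ = (41.2802·0.172667 − 0.157584·39.9) / 0.015083 = 0.840127/0.015083 ≈ 55.7.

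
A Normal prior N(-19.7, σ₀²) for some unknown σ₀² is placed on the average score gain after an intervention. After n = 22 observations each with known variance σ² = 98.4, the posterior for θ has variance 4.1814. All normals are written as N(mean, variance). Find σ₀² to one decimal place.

σ₀² = 64.2

For the Normal–Normal model with known σ², precisions add: τ_n = τ₀ + n/σ².
So 1/σ₀² = 1/4.1814 − 22/98.4 = 0.239154 − 0.223577 = 0.015577.
Hence σ₀² = 1/0.015577 ≈ 64.2.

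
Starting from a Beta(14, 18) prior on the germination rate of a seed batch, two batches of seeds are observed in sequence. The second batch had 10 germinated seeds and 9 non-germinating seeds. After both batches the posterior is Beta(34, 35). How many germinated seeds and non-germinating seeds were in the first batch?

Because Beta–binomial updating is additive in the counts, the combined data contributed (α_post−α_prior, β_post−β_prior) successes and failures.
Total across both batches: 34−14=20 germinated seeds, 35−18=17 non-germinating seeds.
Subtract the second batch: 20−10=10 germinated seeds and 17−9=8 non-germinating seeds.

10 germinated seeds and 8 non-germinating seeds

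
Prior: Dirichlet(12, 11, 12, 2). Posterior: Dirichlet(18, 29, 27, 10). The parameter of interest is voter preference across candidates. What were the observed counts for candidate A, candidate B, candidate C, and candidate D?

For a Dirichlet(α) prior with multinomial counts c, the posterior is Dirichlet(α + c) componentwise.
Counts are posterior − prior componentwise: 18−12=6, 29−11=18, 27−12=15, 10−2=8.

counts (6, 18, 15, 8)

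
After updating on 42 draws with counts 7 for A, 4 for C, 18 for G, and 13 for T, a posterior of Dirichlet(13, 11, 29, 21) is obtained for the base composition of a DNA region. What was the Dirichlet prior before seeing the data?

For a Dirichlet(α) prior with multinomial counts c, the posterior is Dirichlet(α + c) componentwise.
Subtract each count from the matching posterior parameter: 13−7=6, 11−4=7, 29−18=11, 21−13=8.

Dirichlet(6, 7, 11, 8)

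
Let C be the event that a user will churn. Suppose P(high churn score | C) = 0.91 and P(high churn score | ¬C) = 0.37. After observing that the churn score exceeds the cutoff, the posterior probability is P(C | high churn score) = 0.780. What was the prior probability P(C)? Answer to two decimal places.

P(C) = 0.59

Bayes' rule in odds form gives O(C|E) = O(C)·[P(E|C)/P(E|¬C)], hence O(C) = O(C|E)/LR.
Posterior odds = 0.780/(1−0.780) = 3.5455. LR = 0.91/0.37 = 2.4595.
Prior odds = 3.5455/2.4595 = 1.4416, so P(C) = 1.4416/(1+1.4416) ≈ 0.59.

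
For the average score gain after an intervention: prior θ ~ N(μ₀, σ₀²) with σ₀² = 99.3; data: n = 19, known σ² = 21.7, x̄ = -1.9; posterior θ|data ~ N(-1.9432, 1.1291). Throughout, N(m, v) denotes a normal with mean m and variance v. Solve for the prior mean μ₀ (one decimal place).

μ₀ = -5.7

The posterior mean is a precision-weighted average: μ_n = (τ₀μ₀ + τ_data·x̄)/(τ₀+τ_data), with τ₀=1/σ₀² and τ_data=n/σ².
Here τ₀ = 1/99.3 = 0.010070 and τ_data = 19/21.7 = 0.875576, so τ_n = 0.885646.
Rearranging for μ₀: μ₀ = (μ_n·τ_n − τ_data·x̄)/τ₀ = (-1.9432·0.885646 − 0.875576·-1.9) / 0.010070 = -0.057393/0.010070 ≈ -5.7.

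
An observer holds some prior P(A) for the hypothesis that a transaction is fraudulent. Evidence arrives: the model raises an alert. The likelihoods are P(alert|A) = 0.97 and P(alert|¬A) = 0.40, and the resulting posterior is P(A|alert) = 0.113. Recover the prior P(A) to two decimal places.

P(A) = 0.05

In odds form, posterior odds = prior odds × likelihood ratio, so prior odds = posterior odds ÷ LR.
Posterior odds = 0.113/(1−0.113) = 0.1274. LR = 0.97/0.40 = 2.4250.
Prior odds = 0.1274/2.4250 = 0.0525, so P(A) = 0.0525/(1+0.0525) ≈ 0.05.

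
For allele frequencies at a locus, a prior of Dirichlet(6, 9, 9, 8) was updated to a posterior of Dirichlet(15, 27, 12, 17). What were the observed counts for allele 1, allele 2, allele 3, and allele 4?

counts (9, 18, 3, 9)

For a Dirichlet(α) prior with multinomial counts c, the posterior is Dirichlet(α + c) componentwise.
Counts are posterior − prior componentwise: 15−6=9, 27−9=18, 12−9=3, 17−8=9.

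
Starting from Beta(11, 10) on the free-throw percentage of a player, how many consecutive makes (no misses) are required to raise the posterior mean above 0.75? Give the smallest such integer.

After k makes and 0 misses the posterior is Beta(11+k, 10), with mean (11+k)/(11+10+k).
Set (11+k)/(21+k) > 0.75 and solve: k > (0.75·21 − 11)/(1 − 0.75) = 19.000.
The smallest integer exceeding 19.000 is 20.

k = 20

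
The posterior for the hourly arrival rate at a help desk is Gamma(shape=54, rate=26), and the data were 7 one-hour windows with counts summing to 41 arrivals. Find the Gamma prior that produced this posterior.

A Gamma(α, β) prior (rate parametrization) on a Poisson rate with n observations summing to S gives posterior Gamma(α+S, β+n).
So α = 54 − 41 = 13 and β = 26 − 7 = 19.

Gamma(shape=13, rate=19)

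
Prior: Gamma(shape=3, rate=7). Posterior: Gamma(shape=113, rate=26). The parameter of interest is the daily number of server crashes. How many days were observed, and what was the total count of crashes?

Gamma–Poisson conjugacy: posterior shape = α + Σxᵢ, posterior rate = β + n.
Matching: Σxᵢ = 113 − 3 = 110 and n = 26 − 7 = 19.

n = 19 days with total 110 crashes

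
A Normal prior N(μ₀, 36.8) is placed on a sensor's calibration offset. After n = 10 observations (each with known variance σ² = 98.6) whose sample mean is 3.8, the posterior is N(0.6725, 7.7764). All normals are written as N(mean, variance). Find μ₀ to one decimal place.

μ₀ = -11.0

With known observation variance, the Normal–Normal posterior has precision τ_n = τ₀ + n/σ² and mean μ_n = (τ₀μ₀ + (n/σ²)x̄)/τ_n.
Here τ₀ = 1/36.8 = 0.027174 and τ_data = 10/98.6 = 0.101420, so τ_n = 0.128594.
Rearranging for μ₀: μ₀ = (μ_n·τ_n − τ_data·x̄)/τ₀ = (0.6725·0.128594 − 0.101420·3.8) / 0.027174 = -0.298917/0.027174 ≈ -11.0.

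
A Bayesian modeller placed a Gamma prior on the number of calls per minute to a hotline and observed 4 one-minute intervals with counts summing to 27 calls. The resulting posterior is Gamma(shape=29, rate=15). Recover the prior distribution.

Gamma(shape=2, rate=11)

A Gamma(α, β) prior (rate parametrization) on a Poisson rate with n observations summing to S gives posterior Gamma(α+S, β+n).
So α = 29 − 27 = 2 and β = 15 − 4 = 11.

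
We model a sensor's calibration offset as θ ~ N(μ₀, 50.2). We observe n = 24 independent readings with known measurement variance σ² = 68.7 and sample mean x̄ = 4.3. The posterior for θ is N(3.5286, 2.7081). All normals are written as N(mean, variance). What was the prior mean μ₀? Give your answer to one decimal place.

μ₀ = -10.0

The posterior mean is a precision-weighted average: μ_n = (τ₀μ₀ + τ_data·x̄)/(τ₀+τ_data), with τ₀=1/σ₀² and τ_data=n/σ².
Here τ₀ = 1/50.2 = 0.019920 and τ_data = 24/68.7 = 0.349345, so τ_n = 0.369265.
Rearranging for μ₀: μ₀ = (μ_n·τ_n − τ_data·x̄)/τ₀ = (3.5286·0.369265 − 0.349345·4.3) / 0.019920 = -0.199195/0.019920 ≈ -10.0.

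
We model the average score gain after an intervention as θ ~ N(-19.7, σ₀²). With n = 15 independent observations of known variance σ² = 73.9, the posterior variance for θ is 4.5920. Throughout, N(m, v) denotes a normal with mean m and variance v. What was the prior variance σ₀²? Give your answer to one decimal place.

σ₀² = 67.6

For the Normal–Normal model with known σ², precisions add: τ_n = τ₀ + n/σ².
So 1/σ₀² = 1/4.5920 − 15/73.9 = 0.217770 − 0.202977 = 0.014793.
Hence σ₀² = 1/0.014793 ≈ 67.6.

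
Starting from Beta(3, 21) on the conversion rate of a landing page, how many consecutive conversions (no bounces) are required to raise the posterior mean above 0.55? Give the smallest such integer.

k = 23

After k conversions and 0 bounces the posterior is Beta(3+k, 21), with mean (3+k)/(3+21+k).
Set (3+k)/(24+k) > 0.55 and solve: k > (0.55·24 − 3)/(1 − 0.55) = 22.667.
The smallest integer exceeding 22.667 is 23, and checking k=23: (26)/(47) = 0.5532 > 0.55.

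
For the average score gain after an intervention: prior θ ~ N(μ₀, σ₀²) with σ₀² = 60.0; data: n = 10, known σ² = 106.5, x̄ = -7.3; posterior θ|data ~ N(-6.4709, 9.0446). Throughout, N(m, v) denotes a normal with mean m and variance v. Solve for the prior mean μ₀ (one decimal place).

The posterior mean is a precision-weighted average: μ_n = (τ₀μ₀ + τ_data·x̄)/(τ₀+τ_data), with τ₀=1/σ₀² and τ_data=n/σ².
Here τ₀ = 1/60.0 = 0.016667 and τ_data = 10/106.5 = 0.093897, so τ_n = 0.110564.
Rearranging for μ₀: μ₀ = (μ_n·τ_n − τ_data·x̄)/τ₀ = (-6.4709·0.110564 − 0.093897·-7.3) / 0.016667 = -0.030000/0.016667 ≈ -1.8.

μ₀ = -1.8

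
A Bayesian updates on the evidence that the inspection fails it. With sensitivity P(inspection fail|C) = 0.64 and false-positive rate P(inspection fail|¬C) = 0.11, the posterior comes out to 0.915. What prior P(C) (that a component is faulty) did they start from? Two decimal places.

In odds form, posterior odds = prior odds × likelihood ratio, so prior odds = posterior odds ÷ LR.
Posterior odds = 0.915/(1−0.915) = 10.7647. LR = 0.64/0.11 = 5.8182.
Prior odds = 10.7647/5.8182 = 1.8502, so P(C) = 1.8502/(1+1.8502) ≈ 0.65.

P(C) = 0.65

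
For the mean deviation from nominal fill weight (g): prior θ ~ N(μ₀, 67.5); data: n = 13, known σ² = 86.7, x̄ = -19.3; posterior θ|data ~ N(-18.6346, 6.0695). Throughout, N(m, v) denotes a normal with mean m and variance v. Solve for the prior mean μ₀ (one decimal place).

With known observation variance, the Normal–Normal posterior has precision τ_n = τ₀ + n/σ² and mean μ_n = (τ₀μ₀ + (n/σ²)x̄)/τ_n.
Here τ₀ = 1/67.5 = 0.014815 and τ_data = 13/86.7 = 0.149942, so τ_n = 0.164757.
Rearranging for μ₀: μ₀ = (μ_n·τ_n − τ_data·x̄)/τ₀ = (-18.6346·0.164757 − 0.149942·-19.3) / 0.014815 = -0.176300/0.014815 ≈ -11.9.

μ₀ = -11.9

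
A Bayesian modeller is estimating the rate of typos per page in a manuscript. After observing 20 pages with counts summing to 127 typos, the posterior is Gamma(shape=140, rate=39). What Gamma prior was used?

Gamma(shape=13, rate=19)

Gamma–Poisson conjugacy: posterior shape = α + Σxᵢ, posterior rate = β + n.
So α = 140 − 127 = 13 and β = 39 − 20 = 19.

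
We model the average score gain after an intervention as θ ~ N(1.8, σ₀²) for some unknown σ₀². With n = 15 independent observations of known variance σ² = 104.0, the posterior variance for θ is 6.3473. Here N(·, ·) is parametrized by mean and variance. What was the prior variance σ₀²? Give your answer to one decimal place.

σ₀² = 75.1

For the Normal–Normal model with known σ², precisions add: τ_n = τ₀ + n/σ².
So 1/σ₀² = 1/6.3473 − 15/104.0 = 0.157547 − 0.144231 = 0.013316.
Hence σ₀² = 1/0.013316 ≈ 75.1.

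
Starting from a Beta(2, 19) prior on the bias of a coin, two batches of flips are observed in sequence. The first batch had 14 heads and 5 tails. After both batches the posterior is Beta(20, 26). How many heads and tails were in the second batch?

4 heads and 2 tails

Sequential conjugate updates are equivalent to a single update on the pooled data, so total successes = posterior α − prior α and total failures = posterior β − prior β.
Total across both batches: 20−2=18 heads, 26−19=7 tails.
Subtract the first batch: 18−14=4 heads and 7−5=2 tails.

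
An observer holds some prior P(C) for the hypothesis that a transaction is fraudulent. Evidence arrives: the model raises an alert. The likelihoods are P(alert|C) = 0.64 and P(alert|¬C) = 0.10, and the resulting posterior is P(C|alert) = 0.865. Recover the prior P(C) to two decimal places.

P(C) = 0.50

In odds form, posterior odds = prior odds × likelihood ratio, so prior odds = posterior odds ÷ LR.
Posterior odds = 0.865/(1−0.865) = 6.4074. LR = 0.64/0.10 = 6.4000.
Prior odds = 6.4074/6.4000 = 1.0012, so P(C) = 1.0012/(1+1.0012) ≈ 0.50.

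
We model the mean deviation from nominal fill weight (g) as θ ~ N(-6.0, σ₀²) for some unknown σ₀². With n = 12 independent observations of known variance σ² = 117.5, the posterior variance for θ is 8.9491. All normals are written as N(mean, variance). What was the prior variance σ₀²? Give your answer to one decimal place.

For the Normal–Normal model with known σ², precisions add: τ_n = τ₀ + n/σ².
So 1/σ₀² = 1/8.9491 − 12/117.5 = 0.111743 − 0.102128 = 0.009615.
Hence σ₀² = 1/0.009615 ≈ 104.0.

σ₀² = 104.0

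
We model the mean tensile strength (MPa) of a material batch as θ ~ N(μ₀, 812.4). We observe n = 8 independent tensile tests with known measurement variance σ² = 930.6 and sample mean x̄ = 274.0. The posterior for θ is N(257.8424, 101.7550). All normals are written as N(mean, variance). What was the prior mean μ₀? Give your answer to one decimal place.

μ₀ = 145.0

The posterior mean is a precision-weighted average: μ_n = (τ₀μ₀ + τ_data·x̄)/(τ₀+τ_data), with τ₀=1/σ₀² and τ_data=n/σ².
Here τ₀ = 1/812.4 = 0.001231 and τ_data = 8/930.6 = 0.008597, so τ_n = 0.009828.
Rearranging for μ₀: μ₀ = (μ_n·τ_n − τ_data·x̄)/τ₀ = (257.8424·0.009828 − 0.008597·274.0) / 0.001231 = 0.178497/0.001231 ≈ 145.0.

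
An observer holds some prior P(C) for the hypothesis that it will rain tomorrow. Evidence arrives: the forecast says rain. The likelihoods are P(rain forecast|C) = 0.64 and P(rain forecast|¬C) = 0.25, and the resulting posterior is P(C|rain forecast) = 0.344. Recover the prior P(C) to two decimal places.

In odds form, posterior odds = prior odds × likelihood ratio, so prior odds = posterior odds ÷ LR.
Posterior odds = 0.344/(1−0.344) = 0.5244. LR = 0.64/0.25 = 2.5600.
Prior odds = 0.5244/2.5600 = 0.2048, so P(C) = 0.2048/(1+0.2048) ≈ 0.17.

P(C) = 0.17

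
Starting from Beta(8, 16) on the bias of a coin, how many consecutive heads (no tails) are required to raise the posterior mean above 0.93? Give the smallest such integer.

After k heads and 0 tails the posterior is Beta(8+k, 16), with mean (8+k)/(8+16+k).
Set (8+k)/(24+k) > 0.93 and solve: k > (0.93·24 − 8)/(1 − 0.93) = 204.571.
The smallest integer exceeding 204.571 is 205, and checking k=205: (213)/(229) = 0.9301 > 0.93.

k = 205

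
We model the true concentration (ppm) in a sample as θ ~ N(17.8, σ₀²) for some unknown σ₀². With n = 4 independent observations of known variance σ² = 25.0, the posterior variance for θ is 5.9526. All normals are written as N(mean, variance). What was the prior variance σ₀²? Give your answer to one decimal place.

Posterior precision equals prior precision plus data precision: 1/σ_n² = 1/σ₀² + n/σ².
So 1/σ₀² = 1/5.9526 − 4/25.0 = 0.167994 − 0.160000 = 0.007994.
Hence σ₀² = 1/0.007994 ≈ 125.1.

σ₀² = 125.1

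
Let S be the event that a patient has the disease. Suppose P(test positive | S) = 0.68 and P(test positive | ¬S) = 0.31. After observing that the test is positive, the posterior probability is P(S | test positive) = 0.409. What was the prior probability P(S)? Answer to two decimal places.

P(S) = 0.24

In odds form, posterior odds = prior odds × likelihood ratio, so prior odds = posterior odds ÷ LR.
Posterior odds = 0.409/(1−0.409) = 0.6920. LR = 0.68/0.31 = 2.1935.
Prior odds = 0.6920/2.1935 = 0.3155, so P(S) = 0.3155/(1+0.3155) ≈ 0.24.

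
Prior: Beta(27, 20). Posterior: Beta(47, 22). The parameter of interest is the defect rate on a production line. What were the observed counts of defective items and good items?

Beta is conjugate to the binomial likelihood: posterior = Beta(α+s, β+f).
Match parameters: s=47−27=20, f=22−20=2.

20 defective items and 2 good items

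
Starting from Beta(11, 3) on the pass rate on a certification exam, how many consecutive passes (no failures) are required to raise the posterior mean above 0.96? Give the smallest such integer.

After k passes and 0 failures the posterior is Beta(11+k, 3), with mean (11+k)/(11+3+k).
Set (11+k)/(14+k) > 0.96 and solve: k > (0.96·14 − 11)/(1 − 0.96) = 61.000.
The smallest integer exceeding 61.000 is 62.

k = 62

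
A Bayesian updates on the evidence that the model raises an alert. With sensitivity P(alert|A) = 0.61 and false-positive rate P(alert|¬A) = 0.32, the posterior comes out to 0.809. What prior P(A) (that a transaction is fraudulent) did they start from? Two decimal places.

Bayes' rule in odds form gives O(A|E) = O(A)·[P(E|A)/P(E|¬A)], hence O(A) = O(A|E)/LR.
Posterior odds = 0.809/(1−0.809) = 4.2356. LR = 0.61/0.32 = 1.9062.
Prior odds = 4.2356/1.9062 = 2.2220, so P(A) = 2.2220/(1+2.2220) ≈ 0.69.

P(A) = 0.69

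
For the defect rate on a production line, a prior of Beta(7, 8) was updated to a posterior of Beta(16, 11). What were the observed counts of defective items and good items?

9 defective items and 3 good items

A Beta(α, β) prior with s successes and f failures in binomial data gives a Beta(α+s, β+f) posterior.
Match parameters: s=16−7=9, f=11−8=3.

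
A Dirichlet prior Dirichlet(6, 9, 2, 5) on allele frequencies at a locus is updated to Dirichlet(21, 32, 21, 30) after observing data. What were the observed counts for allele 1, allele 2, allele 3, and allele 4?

For a Dirichlet(α) prior with multinomial counts c, the posterior is Dirichlet(α + c) componentwise.
Counts are posterior − prior componentwise: 21−6=15, 32−9=23, 21−2=19, 30−5=25.

counts (15, 23, 19, 25)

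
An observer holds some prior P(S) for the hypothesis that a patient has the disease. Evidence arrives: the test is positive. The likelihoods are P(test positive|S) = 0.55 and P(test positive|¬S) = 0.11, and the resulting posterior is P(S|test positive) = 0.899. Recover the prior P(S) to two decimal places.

P(S) = 0.64

In odds form, posterior odds = prior odds × likelihood ratio, so prior odds = posterior odds ÷ LR.
Posterior odds = 0.899/(1−0.899) = 8.9010. LR = 0.55/0.11 = 5.0000.
Prior odds = 8.9010/5.0000 = 1.7802, so P(S) = 1.7802/(1+1.7802) ≈ 0.64.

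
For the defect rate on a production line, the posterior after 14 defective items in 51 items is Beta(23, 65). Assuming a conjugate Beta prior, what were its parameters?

Beta(9, 28)

A Beta(α, β) prior with s successes and f failures in binomial data gives a Beta(α+s, β+f) posterior.
Subtract the data counts: 23−14=9, 65−37=28.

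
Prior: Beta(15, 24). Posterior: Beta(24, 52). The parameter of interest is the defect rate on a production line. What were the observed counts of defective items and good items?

9 defective items and 28 good items

Beta is conjugate to the binomial likelihood: posterior = Beta(α+s, β+f).
So s = 24 − 15 = 9 and f = 52 − 24 = 28.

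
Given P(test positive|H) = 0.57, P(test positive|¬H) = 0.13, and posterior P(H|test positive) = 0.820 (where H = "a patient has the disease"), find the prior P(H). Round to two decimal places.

Bayes' rule in odds form gives O(H|E) = O(H)·[P(E|H)/P(E|¬H)], hence O(H) = O(H|E)/LR.
Posterior odds = 0.820/(1−0.820) = 4.5556. LR = 0.57/0.13 = 4.3846.
Prior odds = 4.5556/4.3846 = 1.0390, so P(H) = 1.0390/(1+1.0390) ≈ 0.51.

P(H) = 0.51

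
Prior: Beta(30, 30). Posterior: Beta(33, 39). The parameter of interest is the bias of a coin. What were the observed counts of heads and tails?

3 heads and 9 tails

Under Beta–binomial conjugacy the posterior parameters are (a+s, b+f).
Match parameters: s=33−30=3, f=39−30=9.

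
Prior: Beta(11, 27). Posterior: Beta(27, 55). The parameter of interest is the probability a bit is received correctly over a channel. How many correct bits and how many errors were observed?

16 correct bits and 28 errors

Beta is conjugate to the binomial likelihood: posterior = Beta(a+s, b+f).
Match parameters: s=27−11=16, f=55−27=28.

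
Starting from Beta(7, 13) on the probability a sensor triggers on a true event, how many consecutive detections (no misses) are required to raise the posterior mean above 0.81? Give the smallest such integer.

After k detections and 0 misses the posterior is Beta(7+k, 13), with mean (7+k)/(7+13+k).
Set (7+k)/(20+k) > 0.81 and solve: k > (0.81·20 − 7)/(1 − 0.81) = 48.421.
The smallest integer exceeding 48.421 is 49, and checking k=49: (56)/(69) = 0.8116 > 0.81.

k = 49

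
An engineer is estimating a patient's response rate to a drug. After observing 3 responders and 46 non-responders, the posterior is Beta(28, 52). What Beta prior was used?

Beta(25, 6)

A Beta(α, β) prior with s successes and f failures in binomial data gives a Beta(α+s, β+f) posterior.
Subtract the data counts: 28−3=25, 52−46=6.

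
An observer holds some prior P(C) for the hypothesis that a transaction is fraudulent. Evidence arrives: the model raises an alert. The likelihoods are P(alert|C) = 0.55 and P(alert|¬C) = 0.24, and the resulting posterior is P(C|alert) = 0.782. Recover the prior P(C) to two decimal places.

Bayes' rule in odds form gives O(C|E) = O(C)·[P(E|C)/P(E|¬C)], hence O(C) = O(C|E)/LR.
Posterior odds = 0.782/(1−0.782) = 3.5872. LR = 0.55/0.24 = 2.2917.
Prior odds = 3.5872/2.2917 = 1.5653, so P(C) = 1.5653/(1+1.5653) ≈ 0.61.

P(C) = 0.61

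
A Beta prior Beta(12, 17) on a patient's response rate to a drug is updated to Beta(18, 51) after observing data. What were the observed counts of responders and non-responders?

A Beta(a, b) prior with s successes and f failures in binomial data gives a Beta(a+s, b+f) posterior.
Match parameters: s=18−12=6, f=51−17=34.

6 responders and 34 non-responders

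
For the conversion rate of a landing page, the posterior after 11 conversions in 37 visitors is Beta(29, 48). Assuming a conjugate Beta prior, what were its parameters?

Beta(18, 22)

Beta is conjugate to the binomial likelihood: posterior = Beta(α+s, β+f).
Subtract the data counts: 29−11=18, 48−26=22.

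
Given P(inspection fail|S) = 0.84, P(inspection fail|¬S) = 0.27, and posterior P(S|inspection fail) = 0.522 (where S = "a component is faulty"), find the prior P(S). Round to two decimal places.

P(S) = 0.26

In odds form, posterior odds = prior odds × likelihood ratio, so prior odds = posterior odds ÷ LR.
Posterior odds = 0.522/(1−0.522) = 1.0921. LR = 0.84/0.27 = 3.1111.
Prior odds = 1.0921/3.1111 = 0.3510, so P(S) = 0.3510/(1+0.3510) ≈ 0.26.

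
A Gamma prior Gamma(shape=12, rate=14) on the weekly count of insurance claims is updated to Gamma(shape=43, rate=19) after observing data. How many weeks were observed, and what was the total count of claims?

A Gamma(α, β) prior (rate parametrization) on a Poisson rate with n observations summing to S gives posterior Gamma(α+S, β+n).
Matching: Σxᵢ = 43 − 12 = 31 and n = 19 − 14 = 5.

n = 5 weeks with total 31 claims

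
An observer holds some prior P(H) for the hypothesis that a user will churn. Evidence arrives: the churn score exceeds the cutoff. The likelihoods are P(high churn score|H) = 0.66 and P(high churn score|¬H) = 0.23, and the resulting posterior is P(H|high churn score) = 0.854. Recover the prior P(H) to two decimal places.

Bayes' rule in odds form gives O(H|E) = O(H)·[P(E|H)/P(E|¬H)], hence O(H) = O(H|E)/LR.
Posterior odds = 0.854/(1−0.854) = 5.8493. LR = 0.66/0.23 = 2.8696.
Prior odds = 5.8493/2.8696 = 2.0384, so P(H) = 2.0384/(1+2.0384) ≈ 0.67.

P(H) = 0.67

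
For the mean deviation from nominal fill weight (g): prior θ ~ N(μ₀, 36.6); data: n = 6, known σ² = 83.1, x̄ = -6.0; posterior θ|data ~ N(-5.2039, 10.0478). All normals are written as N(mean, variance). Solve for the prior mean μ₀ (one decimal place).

μ₀ = -3.1

The posterior mean is a precision-weighted average: μ_n = (τ₀μ₀ + τ_data·x̄)/(τ₀+τ_data), with τ₀=1/σ₀² and τ_data=n/σ².
Here τ₀ = 1/36.6 = 0.027322 and τ_data = 6/83.1 = 0.072202, so τ_n = 0.099524.
Rearranging for μ₀: μ₀ = (μ_n·τ_n − τ_data·x̄)/τ₀ = (-5.2039·0.099524 − 0.072202·-6.0) / 0.027322 = -0.084701/0.027322 ≈ -3.1.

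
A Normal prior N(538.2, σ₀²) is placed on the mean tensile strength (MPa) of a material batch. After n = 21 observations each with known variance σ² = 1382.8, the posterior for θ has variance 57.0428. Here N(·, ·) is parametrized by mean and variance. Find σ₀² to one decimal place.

σ₀² = 426.6

Posterior precision equals prior precision plus data precision: 1/σ_n² = 1/σ₀² + n/σ².
So 1/σ₀² = 1/57.0428 − 21/1382.8 = 0.017531 − 0.015187 = 0.002344.
Hence σ₀² = 1/0.002344 ≈ 426.6.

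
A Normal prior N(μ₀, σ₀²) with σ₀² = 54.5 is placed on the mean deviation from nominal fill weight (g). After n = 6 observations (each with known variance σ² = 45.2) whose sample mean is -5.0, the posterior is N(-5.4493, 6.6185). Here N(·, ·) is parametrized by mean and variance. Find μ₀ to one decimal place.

With known observation variance, the Normal–Normal posterior has precision τ_n = τ₀ + n/σ² and mean μ_n = (τ₀μ₀ + (n/σ²)x̄)/τ_n.
Here τ₀ = 1/54.5 = 0.018349 and τ_data = 6/45.2 = 0.132743, so τ_n = 0.151092.
Rearranging for μ₀: μ₀ = (μ_n·τ_n − τ_data·x̄)/τ₀ = (-5.4493·0.151092 − 0.132743·-5.0) / 0.018349 = -0.159631/0.018349 ≈ -8.7.

μ₀ = -8.7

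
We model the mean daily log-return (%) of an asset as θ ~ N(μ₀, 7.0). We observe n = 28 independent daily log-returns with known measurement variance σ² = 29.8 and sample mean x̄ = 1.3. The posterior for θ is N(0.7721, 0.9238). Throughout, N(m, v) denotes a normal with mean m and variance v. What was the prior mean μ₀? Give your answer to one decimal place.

The posterior mean is a precision-weighted average: μ_n = (τ₀μ₀ + τ_data·x̄)/(τ₀+τ_data), with τ₀=1/σ₀² and τ_data=n/σ².
Here τ₀ = 1/7.0 = 0.142857 and τ_data = 28/29.8 = 0.939597, so τ_n = 1.082454.
Rearranging for μ₀: μ₀ = (μ_n·τ_n − τ_data·x̄)/τ₀ = (0.7721·1.082454 − 0.939597·1.3) / 0.142857 = -0.385713/0.142857 ≈ -2.7.

μ₀ = -2.7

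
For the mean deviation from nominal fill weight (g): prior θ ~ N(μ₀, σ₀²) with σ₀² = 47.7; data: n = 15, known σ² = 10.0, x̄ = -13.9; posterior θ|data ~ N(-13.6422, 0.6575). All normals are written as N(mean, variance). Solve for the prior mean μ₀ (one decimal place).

With known observation variance, the Normal–Normal posterior has precision τ_n = τ₀ + n/σ² and mean μ_n = (τ₀μ₀ + (n/σ²)x̄)/τ_n.
Here τ₀ = 1/47.7 = 0.020964 and τ_data = 15/10.0 = 1.500000, so τ_n = 1.520964.
Rearranging for μ₀: μ₀ = (μ_n·τ_n − τ_data·x̄)/τ₀ = (-13.6422·1.520964 − 1.500000·-13.9) / 0.020964 = 0.100705/0.020964 ≈ 4.8.

μ₀ = 4.8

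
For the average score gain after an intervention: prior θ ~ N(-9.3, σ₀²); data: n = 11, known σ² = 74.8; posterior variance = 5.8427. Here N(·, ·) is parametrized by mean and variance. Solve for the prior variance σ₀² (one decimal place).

For the Normal–Normal model with known σ², precisions add: τ_n = τ₀ + n/σ².
So 1/σ₀² = 1/5.8427 − 11/74.8 = 0.171154 − 0.147059 = 0.024095.
Hence σ₀² = 1/0.024095 ≈ 41.5.

σ₀² = 41.5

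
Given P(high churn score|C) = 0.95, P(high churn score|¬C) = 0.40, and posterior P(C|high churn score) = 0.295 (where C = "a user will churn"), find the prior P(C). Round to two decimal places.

P(C) = 0.15

Bayes' rule in odds form gives O(C|E) = O(C)·[P(E|C)/P(E|¬C)], hence O(C) = O(C|E)/LR.
Posterior odds = 0.295/(1−0.295) = 0.4184. LR = 0.95/0.40 = 2.3750.
Prior odds = 0.4184/2.3750 = 0.1762, so P(C) = 0.1762/(1+0.1762) ≈ 0.15.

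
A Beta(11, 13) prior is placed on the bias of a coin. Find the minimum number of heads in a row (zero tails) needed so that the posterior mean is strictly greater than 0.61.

After k heads and 0 tails the posterior is Beta(11+k, 13), with mean (11+k)/(11+13+k).
Set (11+k)/(24+k) > 0.61 and solve: k > (0.61·24 − 11)/(1 − 0.61) = 9.333.
The smallest integer exceeding 9.333 is 10.

k = 10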